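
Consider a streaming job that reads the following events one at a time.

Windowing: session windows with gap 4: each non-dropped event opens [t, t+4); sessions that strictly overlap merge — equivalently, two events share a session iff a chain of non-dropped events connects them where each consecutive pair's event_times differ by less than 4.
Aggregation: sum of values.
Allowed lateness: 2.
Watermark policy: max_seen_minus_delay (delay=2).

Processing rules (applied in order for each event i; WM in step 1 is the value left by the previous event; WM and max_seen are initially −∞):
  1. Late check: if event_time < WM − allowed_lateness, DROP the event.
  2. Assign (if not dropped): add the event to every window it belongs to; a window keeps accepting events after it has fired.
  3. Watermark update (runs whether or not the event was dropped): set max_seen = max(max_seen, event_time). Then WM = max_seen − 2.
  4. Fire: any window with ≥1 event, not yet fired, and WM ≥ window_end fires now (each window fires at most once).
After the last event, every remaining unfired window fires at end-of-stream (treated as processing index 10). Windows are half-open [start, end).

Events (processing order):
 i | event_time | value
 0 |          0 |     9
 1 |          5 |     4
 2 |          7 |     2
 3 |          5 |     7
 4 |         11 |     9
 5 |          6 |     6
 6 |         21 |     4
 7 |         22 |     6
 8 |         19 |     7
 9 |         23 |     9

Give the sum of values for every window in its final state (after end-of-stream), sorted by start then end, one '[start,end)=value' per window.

i=0 t=0 v=9: → [0,4); WM=-2
i=1 t=5 v=4: → [5,9); WM=3
i=2 t=7 v=2: → [5,11); WM=5
i=3 t=5 v=7: → [5,11); WM=5
i=4 t=11 v=9: → [11,15); WM=9
i=5 t=6 v=6: DROP (t<9-2); WM=9
i=6 t=21 v=4: → [21,25); WM=19
i=7 t=22 v=6: → [21,26); WM=20
i=8 t=19 v=7: → [19,26); WM=20
i=9 t=23 v=9: → [19,27); WM=21

[0,4)=9 [5,11)=13 [11,15)=9 [19,27)=26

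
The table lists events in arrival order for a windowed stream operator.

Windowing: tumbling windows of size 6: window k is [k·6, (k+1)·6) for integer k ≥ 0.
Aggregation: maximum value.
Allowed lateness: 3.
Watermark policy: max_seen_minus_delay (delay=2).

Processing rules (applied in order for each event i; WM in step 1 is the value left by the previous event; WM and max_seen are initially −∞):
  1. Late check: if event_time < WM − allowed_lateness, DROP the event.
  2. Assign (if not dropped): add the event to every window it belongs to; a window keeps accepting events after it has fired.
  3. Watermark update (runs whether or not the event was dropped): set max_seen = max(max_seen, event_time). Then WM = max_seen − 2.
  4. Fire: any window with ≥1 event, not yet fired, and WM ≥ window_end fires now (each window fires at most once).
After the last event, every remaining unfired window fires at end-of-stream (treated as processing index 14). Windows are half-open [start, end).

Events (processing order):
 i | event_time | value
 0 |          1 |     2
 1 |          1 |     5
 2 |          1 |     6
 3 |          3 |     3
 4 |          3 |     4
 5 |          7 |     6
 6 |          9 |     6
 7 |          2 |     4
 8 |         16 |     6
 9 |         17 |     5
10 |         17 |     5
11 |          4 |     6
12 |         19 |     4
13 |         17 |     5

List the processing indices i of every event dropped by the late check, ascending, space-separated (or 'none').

7 11

i=0 t=1 v=2: → [0,6); WM=-1
i=1 t=1 v=5: → [0,6); WM=-1
i=2 t=1 v=6: → [0,6); WM=-1
i=3 t=3 v=3: → [0,6); WM=1
i=4 t=3 v=4: → [0,6); WM=1
i=5 t=7 v=6: → [6,12); WM=5
i=6 t=9 v=6: → [6,12); WM=7; [0,6) fires=6
i=7 t=2 v=4: DROP (t<7-3); WM=7
i=8 t=16 v=6: → [12,18); WM=14; [6,12) fires=6
i=9 t=17 v=5: → [12,18); WM=15
i=10 t=17 v=5: → [12,18); WM=15
i=11 t=4 v=6: DROP (t<15-3); WM=15
i=12 t=19 v=4: → [18,24); WM=17
i=13 t=17 v=5: → [12,18); WM=17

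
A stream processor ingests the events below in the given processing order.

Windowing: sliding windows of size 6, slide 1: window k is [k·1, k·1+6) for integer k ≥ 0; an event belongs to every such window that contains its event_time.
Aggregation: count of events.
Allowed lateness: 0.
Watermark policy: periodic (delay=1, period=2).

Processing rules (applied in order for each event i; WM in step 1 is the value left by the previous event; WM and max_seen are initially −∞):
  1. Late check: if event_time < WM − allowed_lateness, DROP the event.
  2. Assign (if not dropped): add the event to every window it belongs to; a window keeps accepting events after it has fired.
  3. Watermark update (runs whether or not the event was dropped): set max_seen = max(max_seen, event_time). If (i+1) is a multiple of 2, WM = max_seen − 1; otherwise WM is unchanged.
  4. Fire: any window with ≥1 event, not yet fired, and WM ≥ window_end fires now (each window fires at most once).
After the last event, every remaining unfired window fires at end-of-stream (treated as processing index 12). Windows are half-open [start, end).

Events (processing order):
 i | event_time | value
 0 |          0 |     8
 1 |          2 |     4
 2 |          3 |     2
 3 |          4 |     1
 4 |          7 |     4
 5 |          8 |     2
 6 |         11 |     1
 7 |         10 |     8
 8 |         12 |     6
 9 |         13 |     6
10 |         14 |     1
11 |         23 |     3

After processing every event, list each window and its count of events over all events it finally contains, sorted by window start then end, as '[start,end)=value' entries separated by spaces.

i=0 t=0 v=8: → [0,6); WM=−∞
i=1 t=2 v=4: → [2,8),[1,7),[0,6); WM=1
i=2 t=3 v=2: → [3,9),[2,8),[1,7),[0,6); WM=1
i=3 t=4 v=1: → [4,10),[3,9),[2,8),[1,7),[0,6); WM=3
i=4 t=7 v=4: → [7,13),[6,12),[5,11),[4,10),[3,9),[2,8); WM=3
i=5 t=8 v=2: → [8,14),[7,13),[6,12),[5,11),[4,10),[3,9); WM=7; [0,6) fires=4 [1,7) fires=3
i=6 t=11 v=1: → [11,17),[10,16),[9,15),[8,14),[7,13),[6,12); WM=7
i=7 t=10 v=8: → [10,16),[9,15),[8,14),[7,13),[6,12),[5,11); WM=10; [2,8) fires=4 [3,9) fires=4 [4,10) fires=3
i=8 t=12 v=6: → [12,18),[11,17),[10,16),[9,15),[8,14),[7,13); WM=10
i=9 t=13 v=6: → [13,19),[12,18),[11,17),[10,16),[9,15),[8,14); WM=12; [5,11) fires=3 [6,12) fires=4
i=10 t=14 v=1: → [14,20),[13,19),[12,18),[11,17),[10,16),[9,15); WM=12
i=11 t=23 v=3: → [23,29),[22,28),[21,27),[20,26),[19,25),[18,24); WM=22; [7,13) fires=5 [8,14) fires=5 [9,15) fires=5 [10,16) fires=5 [11,17) fires=4 [12,18) fires=3 [13,19) fires=2 [14,20) fires=1

[0,6)=4 [1,7)=3 [2,8)=4 [3,9)=4 [4,10)=3 [5,11)=3 [6,12)=4 [7,13)=5 [8,14)=5 [9,15)=5 [10,16)=5 [11,17)=4 [12,18)=3 [13,19)=2 [14,20)=1 [18,24)=1 [19,25)=1 [20,26)=1 [21,27)=1 [22,28)=1 [23,29)=1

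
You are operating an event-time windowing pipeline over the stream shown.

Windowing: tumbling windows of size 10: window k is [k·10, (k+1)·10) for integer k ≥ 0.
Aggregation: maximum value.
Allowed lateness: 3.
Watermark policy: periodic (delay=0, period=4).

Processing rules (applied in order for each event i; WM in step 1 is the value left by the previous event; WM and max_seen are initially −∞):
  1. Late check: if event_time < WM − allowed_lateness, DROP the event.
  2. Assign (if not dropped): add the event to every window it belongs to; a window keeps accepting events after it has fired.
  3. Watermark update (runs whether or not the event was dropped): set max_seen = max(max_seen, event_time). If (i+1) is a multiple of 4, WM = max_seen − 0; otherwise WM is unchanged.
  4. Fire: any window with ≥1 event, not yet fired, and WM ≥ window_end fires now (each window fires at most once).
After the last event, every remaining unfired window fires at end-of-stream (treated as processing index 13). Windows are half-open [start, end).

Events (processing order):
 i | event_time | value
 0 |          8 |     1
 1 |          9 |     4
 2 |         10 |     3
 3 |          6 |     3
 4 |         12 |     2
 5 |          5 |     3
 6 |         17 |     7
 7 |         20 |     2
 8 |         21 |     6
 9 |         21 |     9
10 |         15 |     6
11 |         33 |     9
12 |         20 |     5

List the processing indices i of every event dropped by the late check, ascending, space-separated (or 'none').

i=0 t=8 v=1: → [0,10); WM=−∞
i=1 t=9 v=4: → [0,10); WM=−∞
i=2 t=10 v=3: → [10,20); WM=−∞
i=3 t=6 v=3: → [0,10); WM=10; [0,10) fires=4
i=4 t=12 v=2: → [10,20); WM=10
i=5 t=5 v=3: DROP (t<10-3); WM=10
i=6 t=17 v=7: → [10,20); WM=10
i=7 t=20 v=2: → [20,30); WM=20; [10,20) fires=7
i=8 t=21 v=6: → [20,30); WM=20
i=9 t=21 v=9: → [20,30); WM=20
i=10 t=15 v=6: DROP (t<20-3); WM=20
i=11 t=33 v=9: → [30,40); WM=33; [20,30) fires=9
i=12 t=20 v=5: DROP (t<33-3); WM=33

5 10 12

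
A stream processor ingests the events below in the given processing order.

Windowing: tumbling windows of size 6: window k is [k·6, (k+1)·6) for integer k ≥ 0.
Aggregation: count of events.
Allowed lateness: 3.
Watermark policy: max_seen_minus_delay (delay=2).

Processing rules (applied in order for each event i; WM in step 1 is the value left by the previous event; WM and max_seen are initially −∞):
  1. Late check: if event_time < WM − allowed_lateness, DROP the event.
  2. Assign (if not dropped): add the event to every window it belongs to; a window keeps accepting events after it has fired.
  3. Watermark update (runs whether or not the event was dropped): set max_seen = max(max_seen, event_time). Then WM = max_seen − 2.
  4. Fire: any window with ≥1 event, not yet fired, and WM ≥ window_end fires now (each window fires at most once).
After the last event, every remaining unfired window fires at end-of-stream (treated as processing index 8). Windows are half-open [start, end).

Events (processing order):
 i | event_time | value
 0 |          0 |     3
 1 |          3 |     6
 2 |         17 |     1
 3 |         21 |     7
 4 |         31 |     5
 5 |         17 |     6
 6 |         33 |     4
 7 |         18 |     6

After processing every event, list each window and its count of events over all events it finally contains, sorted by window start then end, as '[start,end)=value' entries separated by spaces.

[0,6)=2 [12,18)=1 [18,24)=1 [30,36)=2

i=0 t=0 v=3: → [0,6); WM=-2
i=1 t=3 v=6: → [0,6); WM=1
i=2 t=17 v=1: → [12,18); WM=15; [0,6) fires=2
i=3 t=21 v=7: → [18,24); WM=19; [12,18) fires=1
i=4 t=31 v=5: → [30,36); WM=29; [18,24) fires=1
i=5 t=17 v=6: DROP (t<29-3); WM=29
i=6 t=33 v=4: → [30,36); WM=31
i=7 t=18 v=6: DROP (t<31-3); WM=31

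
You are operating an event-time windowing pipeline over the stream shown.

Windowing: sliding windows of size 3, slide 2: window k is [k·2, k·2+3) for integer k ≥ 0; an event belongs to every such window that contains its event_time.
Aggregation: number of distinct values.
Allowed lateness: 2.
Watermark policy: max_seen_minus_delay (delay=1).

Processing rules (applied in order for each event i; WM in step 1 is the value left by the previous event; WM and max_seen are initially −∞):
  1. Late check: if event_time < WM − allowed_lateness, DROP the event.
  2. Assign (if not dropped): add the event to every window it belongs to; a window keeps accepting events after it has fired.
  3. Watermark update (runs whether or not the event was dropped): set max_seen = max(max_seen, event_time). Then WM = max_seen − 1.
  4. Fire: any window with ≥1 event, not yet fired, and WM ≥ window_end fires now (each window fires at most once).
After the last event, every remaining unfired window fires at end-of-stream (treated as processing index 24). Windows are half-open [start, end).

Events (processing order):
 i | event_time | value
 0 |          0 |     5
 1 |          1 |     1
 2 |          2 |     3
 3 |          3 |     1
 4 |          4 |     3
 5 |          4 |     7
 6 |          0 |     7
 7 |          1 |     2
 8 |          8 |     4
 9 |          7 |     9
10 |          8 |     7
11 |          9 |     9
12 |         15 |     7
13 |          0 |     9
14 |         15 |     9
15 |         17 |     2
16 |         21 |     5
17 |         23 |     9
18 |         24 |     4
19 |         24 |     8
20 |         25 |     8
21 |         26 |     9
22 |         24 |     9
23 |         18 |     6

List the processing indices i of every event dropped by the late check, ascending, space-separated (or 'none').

i=0 t=0 v=5: → [0,3); WM=-1
i=1 t=1 v=1: → [0,3); WM=0
i=2 t=2 v=3: → [2,5),[0,3); WM=1
i=3 t=3 v=1: → [2,5); WM=2
i=4 t=4 v=3: → [4,7),[2,5); WM=3; [0,3) fires=3
i=5 t=4 v=7: → [4,7),[2,5); WM=3
i=6 t=0 v=7: DROP (t<3-2); WM=3
i=7 t=1 v=2: → [0,3); WM=3
i=8 t=8 v=4: → [8,11),[6,9); WM=7; [2,5) fires=3 [4,7) fires=2
i=9 t=7 v=9: → [6,9); WM=7
i=10 t=8 v=7: → [8,11),[6,9); WM=7
i=11 t=9 v=9: → [8,11); WM=8
i=12 t=15 v=7: → [14,17); WM=14; [6,9) fires=3 [8,11) fires=3
i=13 t=0 v=9: DROP (t<14-2); WM=14
i=14 t=15 v=9: → [14,17); WM=14
i=15 t=17 v=2: → [16,19); WM=16
i=16 t=21 v=5: → [20,23); WM=20; [14,17) fires=2 [16,19) fires=1
i=17 t=23 v=9: → [22,25); WM=22
i=18 t=24 v=4: → [24,27),[22,25); WM=23; [20,23) fires=1
i=19 t=24 v=8: → [24,27),[22,25); WM=23
i=20 t=25 v=8: → [24,27); WM=24
i=21 t=26 v=9: → [26,29),[24,27); WM=25; [22,25) fires=3
i=22 t=24 v=9: → [24,27),[22,25); WM=25
i=23 t=18 v=6: DROP (t<25-2); WM=25

6 13 23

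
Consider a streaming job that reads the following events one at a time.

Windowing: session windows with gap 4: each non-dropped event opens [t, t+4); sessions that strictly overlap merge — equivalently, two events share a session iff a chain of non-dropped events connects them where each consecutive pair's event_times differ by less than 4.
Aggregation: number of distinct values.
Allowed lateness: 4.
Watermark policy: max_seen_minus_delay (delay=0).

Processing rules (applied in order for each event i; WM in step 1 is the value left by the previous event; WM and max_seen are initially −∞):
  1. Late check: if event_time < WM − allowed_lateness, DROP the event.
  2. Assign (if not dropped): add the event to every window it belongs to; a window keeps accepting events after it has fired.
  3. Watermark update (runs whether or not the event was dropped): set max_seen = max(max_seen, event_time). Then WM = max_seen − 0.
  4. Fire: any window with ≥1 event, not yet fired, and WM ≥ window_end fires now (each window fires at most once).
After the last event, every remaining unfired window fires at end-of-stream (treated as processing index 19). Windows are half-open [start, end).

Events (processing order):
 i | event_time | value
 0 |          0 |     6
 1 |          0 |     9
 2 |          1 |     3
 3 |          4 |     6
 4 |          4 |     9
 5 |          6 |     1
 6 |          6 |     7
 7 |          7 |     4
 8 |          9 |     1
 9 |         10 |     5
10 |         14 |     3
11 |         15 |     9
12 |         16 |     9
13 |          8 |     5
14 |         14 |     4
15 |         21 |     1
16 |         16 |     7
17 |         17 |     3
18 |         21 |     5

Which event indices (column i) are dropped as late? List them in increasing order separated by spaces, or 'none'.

13 16

i=0 t=0 v=6: → [0,4); WM=0
i=1 t=0 v=9: → [0,4); WM=0
i=2 t=1 v=3: → [0,5); WM=1
i=3 t=4 v=6: → [0,8); WM=4
i=4 t=4 v=9: → [0,8); WM=4
i=5 t=6 v=1: → [0,10); WM=6
i=6 t=6 v=7: → [0,10); WM=6
i=7 t=7 v=4: → [0,11); WM=7
i=8 t=9 v=1: → [0,13); WM=9
i=9 t=10 v=5: → [0,14); WM=10
i=10 t=14 v=3: → [14,18); WM=14
i=11 t=15 v=9: → [14,19); WM=15
i=12 t=16 v=9: → [14,20); WM=16
i=13 t=8 v=5: DROP (t<16-4); WM=16
i=14 t=14 v=4: → [14,20); WM=16
i=15 t=21 v=1: → [21,25); WM=21
i=16 t=16 v=7: DROP (t<21-4); WM=21
i=17 t=17 v=3: → [14,21); WM=21
i=18 t=21 v=5: → [21,25); WM=21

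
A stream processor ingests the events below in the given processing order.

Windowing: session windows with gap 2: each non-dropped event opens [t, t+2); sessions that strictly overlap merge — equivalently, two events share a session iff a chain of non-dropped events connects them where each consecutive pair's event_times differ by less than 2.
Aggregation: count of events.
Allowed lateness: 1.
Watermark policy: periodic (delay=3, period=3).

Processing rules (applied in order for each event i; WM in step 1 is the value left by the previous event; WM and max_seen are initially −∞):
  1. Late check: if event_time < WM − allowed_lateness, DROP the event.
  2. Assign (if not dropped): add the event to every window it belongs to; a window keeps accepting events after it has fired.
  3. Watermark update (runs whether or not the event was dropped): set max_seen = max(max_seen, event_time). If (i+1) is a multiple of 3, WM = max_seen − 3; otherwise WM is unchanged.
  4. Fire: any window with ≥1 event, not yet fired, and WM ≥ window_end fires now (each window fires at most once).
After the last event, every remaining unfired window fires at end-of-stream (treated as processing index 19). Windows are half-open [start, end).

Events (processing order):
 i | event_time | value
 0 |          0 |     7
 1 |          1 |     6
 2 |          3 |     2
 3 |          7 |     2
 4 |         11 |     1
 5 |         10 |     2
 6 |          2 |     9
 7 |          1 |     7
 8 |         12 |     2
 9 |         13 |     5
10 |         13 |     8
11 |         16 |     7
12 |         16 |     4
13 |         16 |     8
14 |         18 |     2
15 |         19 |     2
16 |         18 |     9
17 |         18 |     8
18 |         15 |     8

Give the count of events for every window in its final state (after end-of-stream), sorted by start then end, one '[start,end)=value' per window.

[0,3)=2 [3,5)=1 [7,9)=1 [10,15)=5 [15,18)=4 [18,21)=4

i=0 t=0 v=7: → [0,2); WM=−∞
i=1 t=1 v=6: → [0,3); WM=−∞
i=2 t=3 v=2: → [3,5); WM=0
i=3 t=7 v=2: → [7,9); WM=0
i=4 t=11 v=1: → [11,13); WM=0
i=5 t=10 v=2: → [10,13); WM=8
i=6 t=2 v=9: DROP (t<8-1); WM=8
i=7 t=1 v=7: DROP (t<8-1); WM=8
i=8 t=12 v=2: → [10,14); WM=9
i=9 t=13 v=5: → [10,15); WM=9
i=10 t=13 v=8: → [10,15); WM=9
i=11 t=16 v=7: → [16,18); WM=13
i=12 t=16 v=4: → [16,18); WM=13
i=13 t=16 v=8: → [16,18); WM=13
i=14 t=18 v=2: → [18,20); WM=15
i=15 t=19 v=2: → [18,21); WM=15
i=16 t=18 v=9: → [18,21); WM=15
i=17 t=18 v=8: → [18,21); WM=16
i=18 t=15 v=8: → [15,18); WM=16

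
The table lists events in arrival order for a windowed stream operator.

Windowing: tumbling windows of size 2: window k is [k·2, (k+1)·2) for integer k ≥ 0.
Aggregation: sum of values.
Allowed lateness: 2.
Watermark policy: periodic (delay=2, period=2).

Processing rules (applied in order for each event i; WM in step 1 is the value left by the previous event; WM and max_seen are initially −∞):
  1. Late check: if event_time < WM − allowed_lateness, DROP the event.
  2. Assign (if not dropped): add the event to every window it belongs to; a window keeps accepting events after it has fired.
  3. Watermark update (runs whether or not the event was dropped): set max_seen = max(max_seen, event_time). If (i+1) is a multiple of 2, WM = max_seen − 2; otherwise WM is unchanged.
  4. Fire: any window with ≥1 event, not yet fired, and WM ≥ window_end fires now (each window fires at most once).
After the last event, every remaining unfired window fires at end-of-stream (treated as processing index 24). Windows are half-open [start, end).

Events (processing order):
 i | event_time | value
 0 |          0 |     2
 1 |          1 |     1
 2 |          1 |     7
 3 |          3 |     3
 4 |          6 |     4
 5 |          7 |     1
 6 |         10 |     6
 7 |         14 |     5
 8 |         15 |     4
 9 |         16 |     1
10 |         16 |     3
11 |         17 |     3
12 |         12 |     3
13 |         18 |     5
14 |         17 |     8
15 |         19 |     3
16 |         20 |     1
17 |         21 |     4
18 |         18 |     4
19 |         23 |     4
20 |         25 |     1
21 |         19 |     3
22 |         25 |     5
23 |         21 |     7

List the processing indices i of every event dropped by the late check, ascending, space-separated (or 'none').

i=0 t=0 v=2: → [0,2); WM=−∞
i=1 t=1 v=1: → [0,2); WM=-1
i=2 t=1 v=7: → [0,2); WM=-1
i=3 t=3 v=3: → [2,4); WM=1
i=4 t=6 v=4: → [6,8); WM=1
i=5 t=7 v=1: → [6,8); WM=5; [0,2) fires=10 [2,4) fires=3
i=6 t=10 v=6: → [10,12); WM=5
i=7 t=14 v=5: → [14,16); WM=12; [6,8) fires=5 [10,12) fires=6
i=8 t=15 v=4: → [14,16); WM=12
i=9 t=16 v=1: → [16,18); WM=14
i=10 t=16 v=3: → [16,18); WM=14
i=11 t=17 v=3: → [16,18); WM=15
i=12 t=12 v=3: DROP (t<15-2); WM=15
i=13 t=18 v=5: → [18,20); WM=16; [14,16) fires=9
i=14 t=17 v=8: → [16,18); WM=16
i=15 t=19 v=3: → [18,20); WM=17
i=16 t=20 v=1: → [20,22); WM=17
i=17 t=21 v=4: → [20,22); WM=19; [16,18) fires=15
i=18 t=18 v=4: → [18,20); WM=19
i=19 t=23 v=4: → [22,24); WM=21; [18,20) fires=12
i=20 t=25 v=1: → [24,26); WM=21
i=21 t=19 v=3: → [18,20); WM=23; [20,22) fires=5
i=22 t=25 v=5: → [24,26); WM=23
i=23 t=21 v=7: → [20,22); WM=23

12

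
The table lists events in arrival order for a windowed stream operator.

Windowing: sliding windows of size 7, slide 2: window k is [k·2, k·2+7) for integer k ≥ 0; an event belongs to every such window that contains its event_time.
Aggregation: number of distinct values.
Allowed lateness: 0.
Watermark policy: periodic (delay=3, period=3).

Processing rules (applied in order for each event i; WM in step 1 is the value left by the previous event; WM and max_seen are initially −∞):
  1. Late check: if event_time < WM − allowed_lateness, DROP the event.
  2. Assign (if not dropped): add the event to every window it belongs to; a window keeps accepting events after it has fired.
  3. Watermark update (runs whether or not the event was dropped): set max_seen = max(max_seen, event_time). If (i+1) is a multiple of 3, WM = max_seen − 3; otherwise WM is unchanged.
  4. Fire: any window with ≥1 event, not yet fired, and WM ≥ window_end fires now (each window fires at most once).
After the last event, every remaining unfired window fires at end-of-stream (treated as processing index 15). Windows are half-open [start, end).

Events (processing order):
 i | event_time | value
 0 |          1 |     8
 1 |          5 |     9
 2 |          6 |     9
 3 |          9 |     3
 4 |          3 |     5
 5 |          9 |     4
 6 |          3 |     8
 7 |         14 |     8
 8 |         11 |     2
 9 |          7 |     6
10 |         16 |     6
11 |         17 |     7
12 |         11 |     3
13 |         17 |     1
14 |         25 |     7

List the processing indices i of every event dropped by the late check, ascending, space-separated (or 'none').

6 9 12

i=0 t=1 v=8: → [0,7); WM=−∞
i=1 t=5 v=9: → [4,11),[2,9),[0,7); WM=−∞
i=2 t=6 v=9: → [6,13),[4,11),[2,9),[0,7); WM=3
i=3 t=9 v=3: → [8,15),[6,13),[4,11); WM=3
i=4 t=3 v=5: → [2,9),[0,7); WM=3
i=5 t=9 v=4: → [8,15),[6,13),[4,11); WM=6
i=6 t=3 v=8: DROP (t<6-0); WM=6
i=7 t=14 v=8: → [14,21),[12,19),[10,17),[8,15); WM=6
i=8 t=11 v=2: → [10,17),[8,15),[6,13); WM=11; [0,7) fires=3 [2,9) fires=2 [4,11) fires=3
i=9 t=7 v=6: DROP (t<11-0); WM=11
i=10 t=16 v=6: → [16,23),[14,21),[12,19),[10,17); WM=11
i=11 t=17 v=7: → [16,23),[14,21),[12,19); WM=14; [6,13) fires=4
i=12 t=11 v=3: DROP (t<14-0); WM=14
i=13 t=17 v=1: → [16,23),[14,21),[12,19); WM=14
i=14 t=25 v=7: → [24,31),[22,29),[20,27); WM=22; [8,15) fires=4 [10,17) fires=3 [12,19) fires=4 [14,21) fires=4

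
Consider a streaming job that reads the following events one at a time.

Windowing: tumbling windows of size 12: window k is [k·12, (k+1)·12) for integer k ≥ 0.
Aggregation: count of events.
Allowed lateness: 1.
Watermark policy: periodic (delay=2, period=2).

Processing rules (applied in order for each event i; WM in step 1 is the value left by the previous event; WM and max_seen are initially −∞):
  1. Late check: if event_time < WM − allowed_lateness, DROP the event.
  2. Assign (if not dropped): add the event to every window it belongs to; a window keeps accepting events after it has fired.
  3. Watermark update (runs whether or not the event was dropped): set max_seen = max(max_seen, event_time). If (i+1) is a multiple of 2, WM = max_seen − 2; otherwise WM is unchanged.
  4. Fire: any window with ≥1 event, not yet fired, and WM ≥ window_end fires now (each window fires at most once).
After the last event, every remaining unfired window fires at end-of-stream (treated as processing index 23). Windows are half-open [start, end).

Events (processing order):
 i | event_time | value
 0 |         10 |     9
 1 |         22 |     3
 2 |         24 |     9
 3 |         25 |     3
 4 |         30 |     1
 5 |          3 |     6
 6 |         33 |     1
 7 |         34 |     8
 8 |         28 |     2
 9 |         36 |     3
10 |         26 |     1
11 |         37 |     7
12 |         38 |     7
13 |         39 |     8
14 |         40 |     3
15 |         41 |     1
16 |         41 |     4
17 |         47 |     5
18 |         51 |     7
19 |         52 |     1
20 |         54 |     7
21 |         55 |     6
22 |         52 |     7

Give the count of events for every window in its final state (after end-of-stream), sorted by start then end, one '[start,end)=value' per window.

[0,12)=1 [12,24)=1 [24,36)=5 [36,48)=8 [48,60)=5

i=0 t=10 v=9: → [0,12); WM=−∞
i=1 t=22 v=3: → [12,24); WM=20; [0,12) fires=1
i=2 t=24 v=9: → [24,36); WM=20
i=3 t=25 v=3: → [24,36); WM=23
i=4 t=30 v=1: → [24,36); WM=23
i=5 t=3 v=6: DROP (t<23-1); WM=28; [12,24) fires=1
i=6 t=33 v=1: → [24,36); WM=28
i=7 t=34 v=8: → [24,36); WM=32
i=8 t=28 v=2: DROP (t<32-1); WM=32
i=9 t=36 v=3: → [36,48); WM=34
i=10 t=26 v=1: DROP (t<34-1); WM=34
i=11 t=37 v=7: → [36,48); WM=35
i=12 t=38 v=7: → [36,48); WM=35
i=13 t=39 v=8: → [36,48); WM=37; [24,36) fires=5
i=14 t=40 v=3: → [36,48); WM=37
i=15 t=41 v=1: → [36,48); WM=39
i=16 t=41 v=4: → [36,48); WM=39
i=17 t=47 v=5: → [36,48); WM=45
i=18 t=51 v=7: → [48,60); WM=45
i=19 t=52 v=1: → [48,60); WM=50; [36,48) fires=8
i=20 t=54 v=7: → [48,60); WM=50
i=21 t=55 v=6: → [48,60); WM=53
i=22 t=52 v=7: → [48,60); WM=53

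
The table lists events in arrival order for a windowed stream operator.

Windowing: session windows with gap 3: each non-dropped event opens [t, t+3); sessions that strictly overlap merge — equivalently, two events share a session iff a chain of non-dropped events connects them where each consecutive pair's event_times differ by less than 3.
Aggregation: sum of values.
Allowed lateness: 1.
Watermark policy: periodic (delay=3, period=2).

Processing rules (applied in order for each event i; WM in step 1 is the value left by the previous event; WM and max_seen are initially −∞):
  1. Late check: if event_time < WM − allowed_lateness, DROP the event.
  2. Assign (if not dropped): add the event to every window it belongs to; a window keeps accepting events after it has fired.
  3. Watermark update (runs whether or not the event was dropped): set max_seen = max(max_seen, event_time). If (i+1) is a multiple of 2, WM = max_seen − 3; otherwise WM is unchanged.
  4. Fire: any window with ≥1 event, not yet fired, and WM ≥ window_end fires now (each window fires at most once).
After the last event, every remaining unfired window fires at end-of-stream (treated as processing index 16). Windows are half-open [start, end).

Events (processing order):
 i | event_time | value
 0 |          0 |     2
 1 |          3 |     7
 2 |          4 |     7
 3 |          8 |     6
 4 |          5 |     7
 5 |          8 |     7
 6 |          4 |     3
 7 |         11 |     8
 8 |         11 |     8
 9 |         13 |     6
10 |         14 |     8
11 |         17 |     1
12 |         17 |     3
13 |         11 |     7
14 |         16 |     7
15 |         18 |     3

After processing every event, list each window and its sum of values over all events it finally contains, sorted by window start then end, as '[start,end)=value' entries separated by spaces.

i=0 t=0 v=2: → [0,3); WM=−∞
i=1 t=3 v=7: → [3,6); WM=0
i=2 t=4 v=7: → [3,7); WM=0
i=3 t=8 v=6: → [8,11); WM=5
i=4 t=5 v=7: → [3,8); WM=5
i=5 t=8 v=7: → [8,11); WM=5
i=6 t=4 v=3: → [3,8); WM=5
i=7 t=11 v=8: → [11,14); WM=8
i=8 t=11 v=8: → [11,14); WM=8
i=9 t=13 v=6: → [11,16); WM=10
i=10 t=14 v=8: → [11,17); WM=10
i=11 t=17 v=1: → [17,20); WM=14
i=12 t=17 v=3: → [17,20); WM=14
i=13 t=11 v=7: DROP (t<14-1); WM=14
i=14 t=16 v=7: → [11,20); WM=14
i=15 t=18 v=3: → [11,21); WM=15

[0,3)=2 [3,8)=24 [8,11)=13 [11,21)=44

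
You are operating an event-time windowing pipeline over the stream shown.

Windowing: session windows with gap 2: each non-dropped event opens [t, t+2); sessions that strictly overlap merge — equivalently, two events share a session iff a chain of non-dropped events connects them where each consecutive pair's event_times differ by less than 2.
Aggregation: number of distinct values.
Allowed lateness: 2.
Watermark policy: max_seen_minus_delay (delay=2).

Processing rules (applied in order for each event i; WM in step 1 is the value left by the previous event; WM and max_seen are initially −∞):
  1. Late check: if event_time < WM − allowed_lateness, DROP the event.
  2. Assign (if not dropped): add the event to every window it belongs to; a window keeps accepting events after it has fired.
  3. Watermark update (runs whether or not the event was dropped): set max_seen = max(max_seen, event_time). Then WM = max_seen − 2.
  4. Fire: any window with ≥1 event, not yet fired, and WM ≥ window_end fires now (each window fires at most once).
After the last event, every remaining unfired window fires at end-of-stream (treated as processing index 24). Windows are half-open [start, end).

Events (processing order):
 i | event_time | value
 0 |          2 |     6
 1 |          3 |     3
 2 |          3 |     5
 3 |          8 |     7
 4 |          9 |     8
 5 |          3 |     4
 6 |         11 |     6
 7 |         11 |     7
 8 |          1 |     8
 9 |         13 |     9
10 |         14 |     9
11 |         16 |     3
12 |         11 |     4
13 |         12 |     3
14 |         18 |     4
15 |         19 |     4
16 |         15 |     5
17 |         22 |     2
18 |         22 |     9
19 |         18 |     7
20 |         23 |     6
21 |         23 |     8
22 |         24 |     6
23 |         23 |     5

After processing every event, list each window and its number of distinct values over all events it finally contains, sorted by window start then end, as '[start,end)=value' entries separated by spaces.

[2,5)=3 [8,11)=2 [11,18)=5 [18,21)=2 [22,26)=5

i=0 t=2 v=6: → [2,4); WM=0
i=1 t=3 v=3: → [2,5); WM=1
i=2 t=3 v=5: → [2,5); WM=1
i=3 t=8 v=7: → [8,10); WM=6
i=4 t=9 v=8: → [8,11); WM=7
i=5 t=3 v=4: DROP (t<7-2); WM=7
i=6 t=11 v=6: → [11,13); WM=9
i=7 t=11 v=7: → [11,13); WM=9
i=8 t=1 v=8: DROP (t<9-2); WM=9
i=9 t=13 v=9: → [13,15); WM=11
i=10 t=14 v=9: → [13,16); WM=12
i=11 t=16 v=3: → [16,18); WM=14
i=12 t=11 v=4: DROP (t<14-2); WM=14
i=13 t=12 v=3: → [11,16); WM=14
i=14 t=18 v=4: → [18,20); WM=16
i=15 t=19 v=4: → [18,21); WM=17
i=16 t=15 v=5: → [11,18); WM=17
i=17 t=22 v=2: → [22,24); WM=20
i=18 t=22 v=9: → [22,24); WM=20
i=19 t=18 v=7: → [18,21); WM=20
i=20 t=23 v=6: → [22,25); WM=21
i=21 t=23 v=8: → [22,25); WM=21
i=22 t=24 v=6: → [22,26); WM=22
i=23 t=23 v=5: → [22,26); WM=22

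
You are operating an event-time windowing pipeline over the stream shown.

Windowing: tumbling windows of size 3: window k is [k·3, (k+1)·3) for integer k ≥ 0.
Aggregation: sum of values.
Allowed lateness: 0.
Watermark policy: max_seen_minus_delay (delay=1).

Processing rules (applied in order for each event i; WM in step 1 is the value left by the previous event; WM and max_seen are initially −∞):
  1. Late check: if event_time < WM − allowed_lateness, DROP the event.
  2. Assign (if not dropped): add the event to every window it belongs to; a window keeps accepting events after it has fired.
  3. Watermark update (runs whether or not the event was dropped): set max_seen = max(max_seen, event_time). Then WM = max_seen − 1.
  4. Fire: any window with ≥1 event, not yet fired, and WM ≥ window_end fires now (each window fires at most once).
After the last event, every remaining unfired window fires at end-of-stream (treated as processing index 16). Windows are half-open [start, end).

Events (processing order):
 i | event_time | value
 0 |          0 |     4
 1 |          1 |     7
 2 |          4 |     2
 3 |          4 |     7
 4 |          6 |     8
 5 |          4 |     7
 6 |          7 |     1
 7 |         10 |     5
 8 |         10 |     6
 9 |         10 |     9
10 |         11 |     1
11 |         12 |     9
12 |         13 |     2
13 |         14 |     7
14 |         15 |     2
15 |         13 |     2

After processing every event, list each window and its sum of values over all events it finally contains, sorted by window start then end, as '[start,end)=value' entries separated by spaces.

[0,3)=11 [3,6)=9 [6,9)=9 [9,12)=21 [12,15)=18 [15,18)=2

i=0 t=0 v=4: → [0,3); WM=-1
i=1 t=1 v=7: → [0,3); WM=0
i=2 t=4 v=2: → [3,6); WM=3; [0,3) fires=11
i=3 t=4 v=7: → [3,6); WM=3
i=4 t=6 v=8: → [6,9); WM=5
i=5 t=4 v=7: DROP (t<5-0); WM=5
i=6 t=7 v=1: → [6,9); WM=6; [3,6) fires=9
i=7 t=10 v=5: → [9,12); WM=9; [6,9) fires=9
i=8 t=10 v=6: → [9,12); WM=9
i=9 t=10 v=9: → [9,12); WM=9
i=10 t=11 v=1: → [9,12); WM=10
i=11 t=12 v=9: → [12,15); WM=11
i=12 t=13 v=2: → [12,15); WM=12; [9,12) fires=21
i=13 t=14 v=7: → [12,15); WM=13
i=14 t=15 v=2: → [15,18); WM=14
i=15 t=13 v=2: DROP (t<14-0); WM=14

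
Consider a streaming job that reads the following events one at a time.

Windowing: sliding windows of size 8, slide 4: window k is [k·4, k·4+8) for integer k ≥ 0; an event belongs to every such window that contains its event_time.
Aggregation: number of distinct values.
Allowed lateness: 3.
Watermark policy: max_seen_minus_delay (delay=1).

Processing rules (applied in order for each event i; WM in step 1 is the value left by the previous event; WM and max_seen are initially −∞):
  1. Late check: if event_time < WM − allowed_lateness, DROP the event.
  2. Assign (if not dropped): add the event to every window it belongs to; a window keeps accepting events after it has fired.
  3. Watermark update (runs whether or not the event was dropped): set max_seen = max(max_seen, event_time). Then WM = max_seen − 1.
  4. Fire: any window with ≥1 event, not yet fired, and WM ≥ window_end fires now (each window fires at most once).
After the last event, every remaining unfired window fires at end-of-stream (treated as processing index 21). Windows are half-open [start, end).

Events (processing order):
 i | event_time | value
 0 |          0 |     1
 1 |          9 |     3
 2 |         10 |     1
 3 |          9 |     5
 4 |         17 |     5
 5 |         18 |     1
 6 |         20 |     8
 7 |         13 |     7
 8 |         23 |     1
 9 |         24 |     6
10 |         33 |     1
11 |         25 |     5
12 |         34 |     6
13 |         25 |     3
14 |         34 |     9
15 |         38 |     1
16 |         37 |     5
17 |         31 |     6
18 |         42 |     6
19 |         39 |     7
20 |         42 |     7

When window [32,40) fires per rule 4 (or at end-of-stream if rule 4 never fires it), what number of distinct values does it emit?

i=0 t=0 v=1: → [0,8); WM=-1
i=1 t=9 v=3: → [8,16),[4,12); WM=8; [0,8) fires=1
i=2 t=10 v=1: → [8,16),[4,12); WM=9
i=3 t=9 v=5: → [8,16),[4,12); WM=9
i=4 t=17 v=5: → [16,24),[12,20); WM=16; [4,12) fires=3 [8,16) fires=3
i=5 t=18 v=1: → [16,24),[12,20); WM=17
i=6 t=20 v=8: → [20,28),[16,24); WM=19
i=7 t=13 v=7: DROP (t<19-3); WM=19
i=8 t=23 v=1: → [20,28),[16,24); WM=22; [12,20) fires=2
i=9 t=24 v=6: → [24,32),[20,28); WM=23
i=10 t=33 v=1: → [32,40),[28,36); WM=32; [16,24) fires=3 [20,28) fires=3 [24,32) fires=1
i=11 t=25 v=5: DROP (t<32-3); WM=32
i=12 t=34 v=6: → [32,40),[28,36); WM=33
i=13 t=25 v=3: DROP (t<33-3); WM=33
i=14 t=34 v=9: → [32,40),[28,36); WM=33
i=15 t=38 v=1: → [36,44),[32,40); WM=37; [28,36) fires=3
i=16 t=37 v=5: → [36,44),[32,40); WM=37
i=17 t=31 v=6: DROP (t<37-3); WM=37
i=18 t=42 v=6: → [40,48),[36,44); WM=41; [32,40) fires=4
i=19 t=39 v=7: → [36,44),[32,40); WM=41
i=20 t=42 v=7: → [40,48),[36,44); WM=41

4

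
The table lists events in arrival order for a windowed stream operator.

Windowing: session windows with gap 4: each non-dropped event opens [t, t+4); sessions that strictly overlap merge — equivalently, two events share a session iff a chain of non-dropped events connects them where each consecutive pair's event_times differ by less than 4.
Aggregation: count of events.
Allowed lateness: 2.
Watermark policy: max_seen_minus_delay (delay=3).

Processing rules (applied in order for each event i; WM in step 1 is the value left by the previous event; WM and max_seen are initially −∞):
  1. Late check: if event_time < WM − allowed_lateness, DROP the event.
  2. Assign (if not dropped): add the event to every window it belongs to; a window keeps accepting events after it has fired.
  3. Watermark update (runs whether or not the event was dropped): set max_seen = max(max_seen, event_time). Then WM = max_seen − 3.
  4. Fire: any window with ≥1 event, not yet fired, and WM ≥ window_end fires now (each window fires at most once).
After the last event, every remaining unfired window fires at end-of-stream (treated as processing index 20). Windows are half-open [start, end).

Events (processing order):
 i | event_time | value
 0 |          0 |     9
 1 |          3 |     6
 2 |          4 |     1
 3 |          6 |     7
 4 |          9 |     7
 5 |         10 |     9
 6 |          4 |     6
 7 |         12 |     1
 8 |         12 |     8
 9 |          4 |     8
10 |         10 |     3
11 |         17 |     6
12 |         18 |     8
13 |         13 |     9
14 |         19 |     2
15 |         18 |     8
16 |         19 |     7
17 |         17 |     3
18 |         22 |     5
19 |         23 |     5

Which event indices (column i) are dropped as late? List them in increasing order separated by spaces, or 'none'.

i=0 t=0 v=9: → [0,4); WM=-3
i=1 t=3 v=6: → [0,7); WM=0
i=2 t=4 v=1: → [0,8); WM=1
i=3 t=6 v=7: → [0,10); WM=3
i=4 t=9 v=7: → [0,13); WM=6
i=5 t=10 v=9: → [0,14); WM=7
i=6 t=4 v=6: DROP (t<7-2); WM=7
i=7 t=12 v=1: → [0,16); WM=9
i=8 t=12 v=8: → [0,16); WM=9
i=9 t=4 v=8: DROP (t<9-2); WM=9
i=10 t=10 v=3: → [0,16); WM=9
i=11 t=17 v=6: → [17,21); WM=14
i=12 t=18 v=8: → [17,22); WM=15
i=13 t=13 v=9: → [0,17); WM=15
i=14 t=19 v=2: → [17,23); WM=16
i=15 t=18 v=8: → [17,23); WM=16
i=16 t=19 v=7: → [17,23); WM=16
i=17 t=17 v=3: → [17,23); WM=16
i=18 t=22 v=5: → [17,26); WM=19
i=19 t=23 v=5: → [17,27); WM=20

6 9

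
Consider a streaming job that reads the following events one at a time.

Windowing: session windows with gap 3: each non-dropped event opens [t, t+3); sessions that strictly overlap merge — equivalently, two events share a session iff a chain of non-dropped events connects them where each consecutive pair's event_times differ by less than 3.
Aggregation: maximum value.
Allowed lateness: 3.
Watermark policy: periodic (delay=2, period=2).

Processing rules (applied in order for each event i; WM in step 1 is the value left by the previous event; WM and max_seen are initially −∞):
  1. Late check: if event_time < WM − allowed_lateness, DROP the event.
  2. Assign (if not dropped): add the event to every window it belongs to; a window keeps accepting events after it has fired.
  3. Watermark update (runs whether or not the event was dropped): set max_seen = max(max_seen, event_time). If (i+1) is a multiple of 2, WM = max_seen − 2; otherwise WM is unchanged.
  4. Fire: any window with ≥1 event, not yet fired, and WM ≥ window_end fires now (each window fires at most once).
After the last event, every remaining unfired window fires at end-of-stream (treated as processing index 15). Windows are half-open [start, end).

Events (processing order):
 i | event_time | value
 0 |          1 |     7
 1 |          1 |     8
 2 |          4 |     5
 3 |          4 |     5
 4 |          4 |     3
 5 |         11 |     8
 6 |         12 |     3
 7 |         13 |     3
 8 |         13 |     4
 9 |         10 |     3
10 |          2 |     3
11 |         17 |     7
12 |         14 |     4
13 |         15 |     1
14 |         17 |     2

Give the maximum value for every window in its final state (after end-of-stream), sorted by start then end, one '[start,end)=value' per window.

i=0 t=1 v=7: → [1,4); WM=−∞
i=1 t=1 v=8: → [1,4); WM=-1
i=2 t=4 v=5: → [4,7); WM=-1
i=3 t=4 v=5: → [4,7); WM=2
i=4 t=4 v=3: → [4,7); WM=2
i=5 t=11 v=8: → [11,14); WM=9
i=6 t=12 v=3: → [11,15); WM=9
i=7 t=13 v=3: → [11,16); WM=11
i=8 t=13 v=4: → [11,16); WM=11
i=9 t=10 v=3: → [10,16); WM=11
i=10 t=2 v=3: DROP (t<11-3); WM=11
i=11 t=17 v=7: → [17,20); WM=15
i=12 t=14 v=4: → [10,17); WM=15
i=13 t=15 v=1: → [10,20); WM=15
i=14 t=17 v=2: → [10,20); WM=15

[1,4)=8 [4,7)=5 [10,20)=8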